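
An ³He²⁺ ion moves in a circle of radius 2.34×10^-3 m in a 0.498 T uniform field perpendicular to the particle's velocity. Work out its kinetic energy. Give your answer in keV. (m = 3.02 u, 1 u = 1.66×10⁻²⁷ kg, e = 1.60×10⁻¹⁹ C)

v = qBr/m = (2×1.60×10^-19)(0.498)(2.34×10^-3) / (5.01×10^-27) = 7.44×10^4 m/s.
K = ½mv² = 0.5·(5.01×10^-27)·(7.44×10^4)² = 1.39×10^-17 J = 0.0867 keV.

K ≈ 0.0867 keV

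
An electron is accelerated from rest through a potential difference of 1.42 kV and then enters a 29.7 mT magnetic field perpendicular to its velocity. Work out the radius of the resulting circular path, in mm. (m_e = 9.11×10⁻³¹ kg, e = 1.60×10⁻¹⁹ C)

r ≈ 4.28 mm

The kinetic energy gained is K = qV = (1×1.60×10^-19)(1420) = 2.27×10^-16 J.
v = √(2K/m) = 2.23×10^7 m/s.
r = mv/(qB) = (9.11×10^-31)(2.23×10^7) / [(1×1.60×10^-19)(0.0297)] = 4.28×10^-3 m.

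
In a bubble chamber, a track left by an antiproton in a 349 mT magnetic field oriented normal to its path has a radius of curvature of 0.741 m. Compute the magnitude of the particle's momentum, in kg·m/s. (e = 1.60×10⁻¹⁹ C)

Since qvB = mv²/r, the momentum p = mv = qBr.
p = (1×1.60×10^-19)(0.349)(0.741) = 4.14×10^-20 kg·m/s.

p ≈ 4.14×10^-20 kg·m/s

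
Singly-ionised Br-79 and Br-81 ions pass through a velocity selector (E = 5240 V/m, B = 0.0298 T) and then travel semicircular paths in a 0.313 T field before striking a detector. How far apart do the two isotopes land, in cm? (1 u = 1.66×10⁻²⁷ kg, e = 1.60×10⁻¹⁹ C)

Both emerge at v = E/B₁ = 1.76×10^5 m/s.
r = mv/(qB₂), so r₁ = 0.4605 m and r₂ = 0.4721 m, giving Δr = 0.0117 m.
After a semicircle each ion lands a diameter 2r from the entry slit, so the separation is 2Δr = 0.0233 m.

Δd ≈ 2.33 cm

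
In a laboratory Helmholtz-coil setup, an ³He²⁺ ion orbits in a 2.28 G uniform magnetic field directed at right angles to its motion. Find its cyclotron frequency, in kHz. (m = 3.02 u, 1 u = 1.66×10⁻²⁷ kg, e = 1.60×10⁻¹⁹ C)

f = qB/(2πm) = (2×1.60×10^-19)(2.28×10^-4) / [2π(5.01×10^-27)] = 2320 Hz.

f ≈ 2.32 kHz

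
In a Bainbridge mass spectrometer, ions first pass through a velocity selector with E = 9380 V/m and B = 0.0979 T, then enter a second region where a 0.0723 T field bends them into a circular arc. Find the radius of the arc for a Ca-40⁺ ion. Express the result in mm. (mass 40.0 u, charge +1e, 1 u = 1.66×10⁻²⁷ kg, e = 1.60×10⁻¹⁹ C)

r ≈ 550 mm

The selector passes v = E/B = 9380/0.0979 = 9.58×10^4 m/s.
In the deflection region, r = mv/(qB₂) = (6.64×10^-26)(9.58×10^4) / [(1×1.60×10^-19)(0.0723)] = 0.550 m.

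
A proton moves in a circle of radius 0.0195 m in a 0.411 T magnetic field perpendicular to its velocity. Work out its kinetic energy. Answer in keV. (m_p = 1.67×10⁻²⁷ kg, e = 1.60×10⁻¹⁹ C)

v = qBr/m = (1×1.60×10^-19)(0.411)(0.0195) / (1.67×10^-27) = 7.68×10^5 m/s.
K = ½mv² = 0.5·(1.67×10^-27)·(7.68×10^5)² = 4.92×10^-16 J = 3.08 keV.

K ≈ 3.08 keV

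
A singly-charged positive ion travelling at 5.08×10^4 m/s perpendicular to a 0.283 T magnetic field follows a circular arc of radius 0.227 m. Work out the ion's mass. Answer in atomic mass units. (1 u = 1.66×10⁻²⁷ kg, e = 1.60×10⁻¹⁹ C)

qvB = mv²/r ⇒ m = qBr/v.
m = (1×1.60×10^-19)(0.283)(0.227) / (5.08×10^4) = 2.02×10^-25 kg = 122 u.

m ≈ 122 u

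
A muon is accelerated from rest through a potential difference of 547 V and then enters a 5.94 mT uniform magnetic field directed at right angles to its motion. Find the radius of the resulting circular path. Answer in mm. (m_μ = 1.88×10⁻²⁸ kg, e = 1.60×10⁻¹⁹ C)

r ≈ 191 mm

The kinetic energy gained is K = qV = (1×1.60×10^-19)(547) = 8.75×10^-17 J.
v = √(2K/m) = 9.65×10^5 m/s.
r = mv/(qB) = (1.88×10^-28)(9.65×10^5) / [(1×1.60×10^-19)(5.94×10^-3)] = 0.191 m.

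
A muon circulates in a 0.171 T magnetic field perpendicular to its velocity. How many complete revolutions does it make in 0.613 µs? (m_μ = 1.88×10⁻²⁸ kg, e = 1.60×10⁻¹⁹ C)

T = 2πm/(qB) = 2π(1.88×10^-28) / [(1×1.60×10^-19)(0.171)] = 4.3174×10^-8 s.
N = t/T = 6.13×10^-7 / 4.3174×10^-8 ≈ 14.20, so 14 complete revolutions.

N = 14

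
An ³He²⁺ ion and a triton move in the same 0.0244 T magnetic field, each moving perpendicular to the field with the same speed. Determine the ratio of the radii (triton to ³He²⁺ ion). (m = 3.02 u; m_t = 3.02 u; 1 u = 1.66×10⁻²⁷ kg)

r = mv/(qB) ⇒ at equal v, r ∝ m/q.
r_{triton}/r_{³He²⁺ ion} = 2.00.

ratio ≈ 2.00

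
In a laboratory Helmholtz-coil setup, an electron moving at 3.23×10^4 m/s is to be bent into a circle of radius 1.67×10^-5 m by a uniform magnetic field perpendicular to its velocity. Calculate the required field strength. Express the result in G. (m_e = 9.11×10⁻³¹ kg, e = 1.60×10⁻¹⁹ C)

B ≈ 110 G

qvB = mv²/r gives B = mv/(qr).
B = (9.11×10^-31)(3.23×10^4) / [(1×1.60×10^-19)(1.67×10^-5)] = 0.0110 T.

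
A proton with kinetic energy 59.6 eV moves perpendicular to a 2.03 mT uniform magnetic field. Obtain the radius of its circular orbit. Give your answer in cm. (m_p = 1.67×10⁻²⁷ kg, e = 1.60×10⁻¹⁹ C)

r ≈ 54.9 cm

Convert the energy: K = 59.6 eV = 9.54×10^-18 J.
v = √(2K/m) = √(2·9.54×10^-18/1.67×10^-27) = 1.07×10^5 m/s.
r = mv/(qB) = (1.67×10^-27)(1.07×10^5) / [(1×1.60×10^-19)(2.03×10^-3)] = 0.549 m.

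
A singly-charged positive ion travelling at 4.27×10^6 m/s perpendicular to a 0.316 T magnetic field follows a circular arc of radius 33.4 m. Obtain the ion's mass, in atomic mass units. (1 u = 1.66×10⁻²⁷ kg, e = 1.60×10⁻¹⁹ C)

qvB = mv²/r ⇒ m = qBr/v.
m = (1×1.60×10^-19)(0.316)(33.4) / (4.27×10^6) = 3.95×10^-25 kg = 238 u.

m ≈ 238 u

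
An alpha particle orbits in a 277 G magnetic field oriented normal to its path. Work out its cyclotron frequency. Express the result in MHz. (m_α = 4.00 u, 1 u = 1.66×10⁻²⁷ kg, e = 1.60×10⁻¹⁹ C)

f = qB/(2πm) = (2×1.60×10^-19)(0.0277) / [2π(6.64×10^-27)] = 2.12×10^5 Hz.

f ≈ 0.212 MHz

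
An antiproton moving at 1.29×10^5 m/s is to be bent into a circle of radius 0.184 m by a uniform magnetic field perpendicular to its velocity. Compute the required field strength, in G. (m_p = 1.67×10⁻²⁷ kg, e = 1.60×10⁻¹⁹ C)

qvB = mv²/r gives B = mv/(qr).
B = (1.67×10^-27)(1.29×10^5) / [(1×1.60×10^-19)(0.184)] = 7.32×10^-3 T.

B ≈ 73.2 G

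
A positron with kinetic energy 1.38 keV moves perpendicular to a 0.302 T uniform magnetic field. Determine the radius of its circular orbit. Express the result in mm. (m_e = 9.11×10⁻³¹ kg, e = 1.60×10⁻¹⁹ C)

Convert the energy: K = 1.38 keV = 2.21×10^-16 J.
v = √(2K/m) = √(2·2.21×10^-16/9.11×10^-31) = 2.20×10^7 m/s.
r = mv/(qB) = (9.11×10^-31)(2.20×10^7) / [(1×1.60×10^-19)(0.302)] = 4.15×10^-4 m.

r ≈ 0.415 mm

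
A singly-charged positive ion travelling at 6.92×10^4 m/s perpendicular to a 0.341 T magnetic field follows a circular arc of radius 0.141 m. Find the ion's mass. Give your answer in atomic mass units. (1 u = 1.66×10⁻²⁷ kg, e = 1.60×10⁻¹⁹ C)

qvB = mv²/r ⇒ m = qBr/v.
m = (1×1.60×10^-19)(0.341)(0.141) / (6.92×10^4) = 1.11×10^-25 kg = 67.0 u.

m ≈ 67.0 u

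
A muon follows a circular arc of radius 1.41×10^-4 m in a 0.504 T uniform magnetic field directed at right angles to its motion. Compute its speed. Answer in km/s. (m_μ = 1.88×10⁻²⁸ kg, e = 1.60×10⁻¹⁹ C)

From qvB = mv²/r, v = qBr/m.
v = (1×1.60×10^-19)(0.504)(1.41×10^-4) / (1.88×10^-28) = 6.05×10^4 m/s.

v ≈ 60.5 km/s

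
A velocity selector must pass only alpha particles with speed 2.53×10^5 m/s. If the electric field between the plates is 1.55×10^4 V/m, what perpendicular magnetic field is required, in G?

qE = qvB ⇒ B = E/v = (1.55×10^4) / (2.53×10^5) = 0.0613 T.

B ≈ 613 G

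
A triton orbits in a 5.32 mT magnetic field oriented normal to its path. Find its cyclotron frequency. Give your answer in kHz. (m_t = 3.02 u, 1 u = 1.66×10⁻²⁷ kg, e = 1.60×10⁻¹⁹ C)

f ≈ 27.0 kHz

f = qB/(2πm) = (1×1.60×10^-19)(5.32×10^-3) / [2π(5.01×10^-27)] = 2.70×10^4 Hz.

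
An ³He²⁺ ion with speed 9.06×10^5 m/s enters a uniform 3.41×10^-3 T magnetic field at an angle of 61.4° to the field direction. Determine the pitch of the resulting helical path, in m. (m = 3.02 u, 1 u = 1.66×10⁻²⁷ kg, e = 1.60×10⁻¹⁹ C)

The velocity component along B is v∥ = v cos61.4° = 4.34×10^5 m/s.
The cyclotron period T = 2πm/(qB) = 2.89×10^-5 s is set by m, q, B alone.
Pitch = v∥·T = (4.34×10^5)(2.89×10^-5) = 12.5 m.

pitch ≈ 12.5 m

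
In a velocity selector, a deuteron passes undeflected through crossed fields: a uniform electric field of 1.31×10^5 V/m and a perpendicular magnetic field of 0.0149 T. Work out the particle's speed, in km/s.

For zero net force, qE = qvB, so v = E/B.
v = (1.31×10^5) / (0.0149) = 8.79×10^6 m/s.

v ≈ 8790 km/s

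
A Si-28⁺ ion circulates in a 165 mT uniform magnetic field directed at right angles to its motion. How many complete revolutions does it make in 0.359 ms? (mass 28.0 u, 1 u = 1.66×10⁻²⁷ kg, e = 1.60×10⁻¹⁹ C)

N = 32

T = 2πm/(qB) = 2π(4.648×10^-26) / [(1×1.60×10^-19)(0.165)] = 1.1062×10^-5 s.
N = t/T = 3.59×10^-4 / 1.1062×10^-5 ≈ 32.45, so 32 complete revolutions.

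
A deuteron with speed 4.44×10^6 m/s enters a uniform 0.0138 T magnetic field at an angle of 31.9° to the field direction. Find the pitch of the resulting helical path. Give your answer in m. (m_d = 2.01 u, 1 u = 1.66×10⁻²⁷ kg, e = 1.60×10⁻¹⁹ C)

The velocity component along B is v∥ = v cos31.9° = 3.77×10^6 m/s.
The cyclotron period T = 2πm/(qB) = 9.49×10^-6 s is set by m, q, B alone.
Pitch = v∥·T = (3.77×10^6)(9.49×10^-6) = 35.8 m.

pitch ≈ 35.8 m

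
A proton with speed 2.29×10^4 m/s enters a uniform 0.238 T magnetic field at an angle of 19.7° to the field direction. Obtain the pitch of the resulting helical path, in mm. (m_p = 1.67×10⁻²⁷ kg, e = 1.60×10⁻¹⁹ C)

The velocity component along B is v∥ = v cos19.7° = 2.16×10^4 m/s.
The cyclotron period T = 2πm/(qB) = 2.76×10^-7 s is set by m, q, B alone.
Pitch = v∥·T = (2.16×10^4)(2.76×10^-7) = 5.94×10^-3 m.

pitch ≈ 5.94 mm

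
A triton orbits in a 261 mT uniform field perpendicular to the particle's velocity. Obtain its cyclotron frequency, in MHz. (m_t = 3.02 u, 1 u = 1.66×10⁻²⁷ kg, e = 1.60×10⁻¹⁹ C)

f = qB/(2πm) = (1×1.60×10^-19)(0.261) / [2π(5.01×10^-27)] = 1.33×10^6 Hz.

f ≈ 1.33 MHz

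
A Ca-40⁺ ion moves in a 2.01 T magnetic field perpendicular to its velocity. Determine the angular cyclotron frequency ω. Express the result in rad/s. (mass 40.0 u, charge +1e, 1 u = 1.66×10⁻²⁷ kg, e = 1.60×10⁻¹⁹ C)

ω = qB/m = (1×1.60×10^-19)(2.01) / (6.64×10^-26) = 4.84×10^6 rad/s.

ω ≈ 4.84×10^6 rad/s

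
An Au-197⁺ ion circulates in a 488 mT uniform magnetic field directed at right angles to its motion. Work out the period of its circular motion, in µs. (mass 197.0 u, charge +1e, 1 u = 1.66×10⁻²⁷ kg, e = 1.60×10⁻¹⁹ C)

The cyclotron period is independent of speed: T = 2πm/(qB).
T = 2π(3.27×10^-25) / [(1×1.60×10^-19)(0.488)] = 2.63×10^-5 s.

T ≈ 26.3 µs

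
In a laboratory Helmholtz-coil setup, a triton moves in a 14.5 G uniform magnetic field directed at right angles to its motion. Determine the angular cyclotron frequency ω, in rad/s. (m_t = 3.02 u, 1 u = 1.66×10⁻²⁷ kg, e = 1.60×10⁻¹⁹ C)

ω ≈ 4.63×10^4 rad/s

ω = qB/m = (1×1.60×10^-19)(1.45×10^-3) / (5.01×10^-27) = 4.63×10^4 rad/s.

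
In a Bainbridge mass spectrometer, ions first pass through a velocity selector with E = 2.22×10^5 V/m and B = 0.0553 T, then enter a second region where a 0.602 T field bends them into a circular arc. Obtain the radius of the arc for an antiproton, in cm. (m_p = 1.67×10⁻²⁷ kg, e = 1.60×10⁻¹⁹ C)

The selector passes v = E/B = 2.22×10^5/0.0553 = 4.01×10^6 m/s.
In the deflection region, r = mv/(qB₂) = (1.67×10^-27)(4.01×10^6) / [(1×1.60×10^-19)(0.602)] = 0.0696 m.

r ≈ 6.96 cm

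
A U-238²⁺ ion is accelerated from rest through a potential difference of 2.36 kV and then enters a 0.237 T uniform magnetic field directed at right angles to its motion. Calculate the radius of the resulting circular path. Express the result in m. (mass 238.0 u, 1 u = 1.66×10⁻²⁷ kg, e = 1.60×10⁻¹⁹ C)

The kinetic energy gained is K = qV = (2×1.60×10^-19)(2360) = 7.55×10^-16 J.
v = √(2K/m) = 6.18×10^4 m/s.
r = mv/(qB) = (3.95×10^-25)(6.18×10^4) / [(2×1.60×10^-19)(0.237)] = 0.322 m.

r ≈ 0.322 m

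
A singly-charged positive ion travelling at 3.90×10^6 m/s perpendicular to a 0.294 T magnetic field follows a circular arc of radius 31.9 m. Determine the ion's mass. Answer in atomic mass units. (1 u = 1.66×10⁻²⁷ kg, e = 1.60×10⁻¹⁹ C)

m ≈ 232 u

qvB = mv²/r ⇒ m = qBr/v.
m = (1×1.60×10^-19)(0.294)(31.9) / (3.90×10^6) = 3.85×10^-25 kg = 232 u.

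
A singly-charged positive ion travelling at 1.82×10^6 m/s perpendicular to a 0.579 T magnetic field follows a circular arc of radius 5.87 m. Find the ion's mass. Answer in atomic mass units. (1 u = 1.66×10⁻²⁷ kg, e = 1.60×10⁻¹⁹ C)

m ≈ 180 u

qvB = mv²/r ⇒ m = qBr/v.
m = (1×1.60×10^-19)(0.579)(5.87) / (1.82×10^6) = 2.99×10^-25 kg = 180 u.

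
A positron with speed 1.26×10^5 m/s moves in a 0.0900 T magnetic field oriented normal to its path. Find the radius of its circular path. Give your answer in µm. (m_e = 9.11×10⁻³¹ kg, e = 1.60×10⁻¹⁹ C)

The magnetic force provides the centripetal force: qvB = mv²/r, so r = mv/(qB).
r = (9.11×10^-31 kg)(1.26×10^5 m/s) / [(1×1.60×10^-19 C)(0.0900 T)] = 7.97×10^-6 m.

r ≈ 7.97 µm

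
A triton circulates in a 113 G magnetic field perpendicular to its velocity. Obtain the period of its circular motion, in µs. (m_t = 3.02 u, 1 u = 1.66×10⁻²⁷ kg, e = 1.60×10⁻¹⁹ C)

T ≈ 17.4 µs

The cyclotron period is independent of speed: T = 2πm/(qB).
T = 2π(5.01×10^-27) / [(1×1.60×10^-19)(0.0113)] = 1.74×10^-5 s.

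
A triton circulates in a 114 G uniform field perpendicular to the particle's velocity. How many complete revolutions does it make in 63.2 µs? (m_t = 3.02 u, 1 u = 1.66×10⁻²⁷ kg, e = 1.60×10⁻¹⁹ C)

T = 2πm/(qB) = 2π(5.0132×10^-27) / [(1×1.60×10^-19)(0.0114)] = 1.7269×10^-5 s.
N = t/T = 6.32×10^-5 / 1.7269×10^-5 ≈ 3.66, so 3 complete revolutions.

N = 3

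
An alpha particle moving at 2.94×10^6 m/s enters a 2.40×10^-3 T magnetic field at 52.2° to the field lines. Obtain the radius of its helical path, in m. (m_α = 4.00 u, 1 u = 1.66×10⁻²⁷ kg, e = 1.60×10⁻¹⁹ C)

r ≈ 20.1 m

Only the perpendicular component v⊥ = v sin52.2° = 2.32×10^6 m/s is bent by the field.
r = m v⊥ /(qB) = (6.64×10^-27)(2.32×10^6) / [(2×1.60×10^-19)(2.40×10^-3)] = 20.1 m.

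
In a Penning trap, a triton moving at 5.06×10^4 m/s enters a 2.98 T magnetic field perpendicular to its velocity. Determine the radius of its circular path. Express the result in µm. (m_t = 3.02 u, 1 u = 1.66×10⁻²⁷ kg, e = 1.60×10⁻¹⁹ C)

The magnetic force provides the centripetal force: qvB = mv²/r, so r = mv/(qB).
r = (5.01×10^-27 kg)(5.06×10^4 m/s) / [(1×1.60×10^-19 C)(2.98 T)] = 5.32×10^-4 m.

r ≈ 532 µm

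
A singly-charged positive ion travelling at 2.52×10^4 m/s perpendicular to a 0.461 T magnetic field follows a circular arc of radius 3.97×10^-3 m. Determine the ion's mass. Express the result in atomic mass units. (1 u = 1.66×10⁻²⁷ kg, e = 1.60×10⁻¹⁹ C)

qvB = mv²/r ⇒ m = qBr/v.
m = (1×1.60×10^-19)(0.461)(3.97×10^-3) / (2.52×10^4) = 1.16×10^-26 kg = 7.00 u.

m ≈ 7.00 u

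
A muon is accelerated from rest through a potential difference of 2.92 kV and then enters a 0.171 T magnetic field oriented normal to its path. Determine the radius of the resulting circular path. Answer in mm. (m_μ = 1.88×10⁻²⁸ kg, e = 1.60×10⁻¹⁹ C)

The kinetic energy gained is K = qV = (1×1.60×10^-19)(2920) = 4.67×10^-16 J.
v = √(2K/m) = 2.23×10^6 m/s.
r = mv/(qB) = (1.88×10^-28)(2.23×10^6) / [(1×1.60×10^-19)(0.171)] = 0.0153 m.

r ≈ 15.3 mm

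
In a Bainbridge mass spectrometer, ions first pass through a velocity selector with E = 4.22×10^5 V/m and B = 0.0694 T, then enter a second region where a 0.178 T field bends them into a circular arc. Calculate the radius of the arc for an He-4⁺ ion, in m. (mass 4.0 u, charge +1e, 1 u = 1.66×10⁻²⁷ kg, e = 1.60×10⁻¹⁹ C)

The selector passes v = E/B = 4.22×10^5/0.0694 = 6.08×10^6 m/s.
In the deflection region, r = mv/(qB₂) = (6.64×10^-27)(6.08×10^6) / [(1×1.60×10^-19)(0.178)] = 1.42 m.

r ≈ 1.42 m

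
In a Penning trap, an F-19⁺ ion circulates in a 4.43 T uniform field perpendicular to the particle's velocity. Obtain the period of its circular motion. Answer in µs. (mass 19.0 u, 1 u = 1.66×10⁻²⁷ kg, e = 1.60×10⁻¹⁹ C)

The cyclotron period is independent of speed: T = 2πm/(qB).
T = 2π(3.15×10^-26) / [(1×1.60×10^-19)(4.43)] = 2.80×10^-7 s.

T ≈ 0.280 µs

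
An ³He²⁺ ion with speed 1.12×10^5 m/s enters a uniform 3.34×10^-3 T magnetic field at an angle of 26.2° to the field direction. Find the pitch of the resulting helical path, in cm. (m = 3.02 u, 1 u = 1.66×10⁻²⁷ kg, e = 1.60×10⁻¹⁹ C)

pitch ≈ 296 cm

The velocity component along B is v∥ = v cos26.2° = 1.00×10^5 m/s.
The cyclotron period T = 2πm/(qB) = 2.95×10^-5 s is set by m, q, B alone.
Pitch = v∥·T = (1.00×10^5)(2.95×10^-5) = 2.96 m.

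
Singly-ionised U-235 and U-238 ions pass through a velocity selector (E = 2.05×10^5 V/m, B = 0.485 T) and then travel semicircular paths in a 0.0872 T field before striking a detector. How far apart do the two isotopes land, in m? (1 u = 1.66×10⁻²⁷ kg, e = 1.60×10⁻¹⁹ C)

Both emerge at v = E/B₁ = 4.23×10^5 m/s.
r = mv/(qB₂), so r₁ = 11.818 m and r₂ = 11.969 m, giving Δr = 0.151 m.
After a semicircle each ion lands a diameter 2r from the entry slit, so the separation is 2Δr = 0.302 m.

Δd ≈ 0.302 m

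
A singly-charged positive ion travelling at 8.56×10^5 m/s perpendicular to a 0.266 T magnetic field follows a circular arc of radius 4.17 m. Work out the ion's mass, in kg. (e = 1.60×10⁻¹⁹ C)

m ≈ 2.07×10^-25 kg

qvB = mv²/r ⇒ m = qBr/v.
m = (1×1.60×10^-19)(0.266)(4.17) / (8.56×10^5) = 2.07×10^-25 kg.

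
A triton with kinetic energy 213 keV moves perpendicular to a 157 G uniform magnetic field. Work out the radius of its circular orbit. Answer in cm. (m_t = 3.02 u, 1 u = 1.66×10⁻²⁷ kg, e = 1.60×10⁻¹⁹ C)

Convert the energy: K = 213 keV = 3.41×10^-14 J.
v = √(2K/m) = √(2·3.41×10^-14/5.01×10^-27) = 3.69×10^6 m/s.
r = mv/(qB) = (5.01×10^-27)(3.69×10^6) / [(1×1.60×10^-19)(0.0157)] = 7.36 m.

r ≈ 736 cm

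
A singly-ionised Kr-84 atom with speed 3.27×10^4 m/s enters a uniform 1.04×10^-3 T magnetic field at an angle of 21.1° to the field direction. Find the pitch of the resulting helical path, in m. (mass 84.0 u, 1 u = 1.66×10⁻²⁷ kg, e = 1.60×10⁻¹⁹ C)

The velocity component along B is v∥ = v cos21.1° = 3.05×10^4 m/s.
The cyclotron period T = 2πm/(qB) = 5.27×10^-3 s is set by m, q, B alone.
Pitch = v∥·T = (3.05×10^4)(5.27×10^-3) = 161 m.

pitch ≈ 161 m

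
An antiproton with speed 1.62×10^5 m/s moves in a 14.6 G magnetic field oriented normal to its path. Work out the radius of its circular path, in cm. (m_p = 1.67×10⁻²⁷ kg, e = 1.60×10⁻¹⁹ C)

The magnetic force provides the centripetal force: qvB = mv²/r, so r = mv/(qB).
r = (1.67×10^-27 kg)(1.62×10^5 m/s) / [(1×1.60×10^-19 C)(1.46×10^-3 T)] = 1.16 m.

r ≈ 116 cm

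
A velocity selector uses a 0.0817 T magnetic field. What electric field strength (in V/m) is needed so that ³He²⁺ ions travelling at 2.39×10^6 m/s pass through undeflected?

qE = qvB ⇒ E = vB = (2.39×10^6)(0.0817) = 1.95×10^5 V/m.

E ≈ 1.95×10^5 V/m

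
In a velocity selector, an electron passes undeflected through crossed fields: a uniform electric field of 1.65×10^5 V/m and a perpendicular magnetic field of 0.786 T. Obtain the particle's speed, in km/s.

For zero net force, qE = qvB, so v = E/B.
v = (1.65×10^5) / (0.786) = 2.10×10^5 m/s.

v ≈ 210 km/s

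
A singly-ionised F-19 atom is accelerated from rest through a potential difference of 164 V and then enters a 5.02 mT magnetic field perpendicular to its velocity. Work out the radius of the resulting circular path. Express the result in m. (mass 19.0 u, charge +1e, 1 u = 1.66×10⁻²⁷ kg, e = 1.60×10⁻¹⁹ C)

r ≈ 1.60 m

The kinetic energy gained is K = qV = (1×1.60×10^-19)(164) = 2.62×10^-17 J.
v = √(2K/m) = 4.08×10^4 m/s.
r = mv/(qB) = (3.15×10^-26)(4.08×10^4) / [(1×1.60×10^-19)(5.02×10^-3)] = 1.60 m.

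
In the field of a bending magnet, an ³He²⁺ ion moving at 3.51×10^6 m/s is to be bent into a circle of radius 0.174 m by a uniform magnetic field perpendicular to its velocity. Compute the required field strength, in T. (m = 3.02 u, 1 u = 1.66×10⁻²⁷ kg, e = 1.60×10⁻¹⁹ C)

B ≈ 0.316 T

qvB = mv²/r gives B = mv/(qr).
B = (5.01×10^-27)(3.51×10^6) / [(2×1.60×10^-19)(0.174)] = 0.316 T.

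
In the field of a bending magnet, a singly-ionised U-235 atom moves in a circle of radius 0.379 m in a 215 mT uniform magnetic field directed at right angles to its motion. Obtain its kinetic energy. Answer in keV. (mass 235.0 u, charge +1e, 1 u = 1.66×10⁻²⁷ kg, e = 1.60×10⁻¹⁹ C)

K ≈ 1.36 keV

v = qBr/m = (1×1.60×10^-19)(0.215)(0.379) / (3.90×10^-25) = 3.34×10^4 m/s.
K = ½mv² = 0.5·(3.90×10^-25)·(3.34×10^4)² = 2.18×10^-16 J = 1.36 keV.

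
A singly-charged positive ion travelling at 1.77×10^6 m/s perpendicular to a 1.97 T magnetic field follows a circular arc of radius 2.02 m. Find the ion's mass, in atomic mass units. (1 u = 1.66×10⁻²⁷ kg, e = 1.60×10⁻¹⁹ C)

qvB = mv²/r ⇒ m = qBr/v.
m = (1×1.60×10^-19)(1.97)(2.02) / (1.77×10^6) = 3.60×10^-25 kg = 217 u.

m ≈ 217 u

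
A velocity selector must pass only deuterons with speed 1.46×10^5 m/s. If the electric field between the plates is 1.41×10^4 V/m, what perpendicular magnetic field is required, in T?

qE = qvB ⇒ B = E/v = (1.41×10^4) / (1.46×10^5) = 0.0966 T.

B ≈ 0.0966 T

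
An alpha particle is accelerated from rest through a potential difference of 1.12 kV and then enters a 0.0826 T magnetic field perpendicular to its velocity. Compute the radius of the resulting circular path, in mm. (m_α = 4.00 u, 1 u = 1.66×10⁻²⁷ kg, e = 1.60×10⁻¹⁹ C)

The kinetic energy gained is K = qV = (2×1.60×10^-19)(1120) = 3.58×10^-16 J.
v = √(2K/m) = 3.29×10^5 m/s.
r = mv/(qB) = (6.64×10^-27)(3.29×10^5) / [(2×1.60×10^-19)(0.0826)] = 0.0825 m.

r ≈ 82.5 mm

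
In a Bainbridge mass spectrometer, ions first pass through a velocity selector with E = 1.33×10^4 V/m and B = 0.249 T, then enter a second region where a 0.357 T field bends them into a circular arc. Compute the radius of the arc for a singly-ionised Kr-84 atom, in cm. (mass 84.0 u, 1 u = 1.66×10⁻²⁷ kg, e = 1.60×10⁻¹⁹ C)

The selector passes v = E/B = 1.33×10^4/0.249 = 5.34×10^4 m/s.
In the deflection region, r = mv/(qB₂) = (1.39×10^-25)(5.34×10^4) / [(1×1.60×10^-19)(0.357)] = 0.130 m.

r ≈ 13.0 cm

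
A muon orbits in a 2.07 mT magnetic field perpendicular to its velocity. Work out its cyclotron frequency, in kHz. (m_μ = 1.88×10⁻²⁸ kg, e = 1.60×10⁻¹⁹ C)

f = qB/(2πm) = (1×1.60×10^-19)(2.07×10^-3) / [2π(1.88×10^-28)] = 2.80×10^5 Hz.

f ≈ 280 kHz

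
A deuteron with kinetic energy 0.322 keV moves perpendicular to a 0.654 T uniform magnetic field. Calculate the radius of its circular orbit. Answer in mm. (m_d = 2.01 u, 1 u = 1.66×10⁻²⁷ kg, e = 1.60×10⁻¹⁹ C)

r ≈ 5.60 mm

Convert the energy: K = 0.322 keV = 5.15×10^-17 J.
v = √(2K/m) = √(2·5.15×10^-17/3.34×10^-27) = 1.76×10^5 m/s.
r = mv/(qB) = (3.34×10^-27)(1.76×10^5) / [(1×1.60×10^-19)(0.654)] = 5.60×10^-3 m.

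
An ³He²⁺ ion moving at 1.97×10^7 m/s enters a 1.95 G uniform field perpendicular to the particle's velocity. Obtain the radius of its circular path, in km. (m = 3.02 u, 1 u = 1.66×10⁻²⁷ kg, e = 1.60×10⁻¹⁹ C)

The magnetic force provides the centripetal force: qvB = mv²/r, so r = mv/(qB).
r = (5.01×10^-27 kg)(1.97×10^7 m/s) / [(2×1.60×10^-19 C)(1.95×10^-4 T)] = 1580 m.

r ≈ 1.58 km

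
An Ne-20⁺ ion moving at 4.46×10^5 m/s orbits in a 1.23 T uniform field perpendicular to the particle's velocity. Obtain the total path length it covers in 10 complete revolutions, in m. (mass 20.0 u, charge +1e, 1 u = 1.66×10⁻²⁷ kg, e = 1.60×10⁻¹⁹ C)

r = mv/(qB) = 0.0752 m, so one revolution covers 2πr = 0.473 m.
In 10 revolutions: L = 10·2πr = 4.73 m.

L ≈ 4.73 m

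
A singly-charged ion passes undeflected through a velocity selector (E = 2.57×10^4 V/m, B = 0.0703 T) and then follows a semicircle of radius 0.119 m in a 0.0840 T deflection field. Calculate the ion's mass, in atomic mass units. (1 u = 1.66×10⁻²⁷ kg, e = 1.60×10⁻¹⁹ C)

m ≈ 2.64 u

v = E/B₁ = 3.66×10^5 m/s.
From r = mv/(qB₂), m = qB₂r/v = (1×1.60×10^-19)(0.0840)(0.119) / (3.66×10^5) = 4.37×10^-27 kg.
In atomic mass units: m = 4.37×10^-27 / 1.66×10^-27 = 2.64 u.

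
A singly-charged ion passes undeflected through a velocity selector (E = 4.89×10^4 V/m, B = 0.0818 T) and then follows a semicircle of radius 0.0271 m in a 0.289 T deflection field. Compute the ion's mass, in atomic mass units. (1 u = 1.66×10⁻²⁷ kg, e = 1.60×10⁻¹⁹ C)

m ≈ 1.26 u

v = E/B₁ = 5.98×10^5 m/s.
From r = mv/(qB₂), m = qB₂r/v = (1×1.60×10^-19)(0.289)(0.0271) / (5.98×10^5) = 2.10×10^-27 kg.
In atomic mass units: m = 2.10×10^-27 / 1.66×10^-27 = 1.26 u.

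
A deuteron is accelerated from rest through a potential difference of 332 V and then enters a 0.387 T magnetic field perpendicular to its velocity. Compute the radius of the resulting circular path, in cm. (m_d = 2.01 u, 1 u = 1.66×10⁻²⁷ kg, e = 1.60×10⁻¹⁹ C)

r ≈ 0.962 cm

The kinetic energy gained is K = qV = (1×1.60×10^-19)(332) = 5.31×10^-17 J.
v = √(2K/m) = 1.78×10^5 m/s.
r = mv/(qB) = (3.34×10^-27)(1.78×10^5) / [(1×1.60×10^-19)(0.387)] = 9.62×10^-3 m.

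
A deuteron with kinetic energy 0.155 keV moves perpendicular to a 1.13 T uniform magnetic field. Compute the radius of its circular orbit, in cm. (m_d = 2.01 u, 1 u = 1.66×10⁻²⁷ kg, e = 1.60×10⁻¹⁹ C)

Convert the energy: K = 0.155 keV = 2.48×10^-17 J.
v = √(2K/m) = √(2·2.48×10^-17/3.34×10^-27) = 1.22×10^5 m/s.
r = mv/(qB) = (3.34×10^-27)(1.22×10^5) / [(1×1.60×10^-19)(1.13)] = 2.25×10^-3 m.

r ≈ 0.225 cm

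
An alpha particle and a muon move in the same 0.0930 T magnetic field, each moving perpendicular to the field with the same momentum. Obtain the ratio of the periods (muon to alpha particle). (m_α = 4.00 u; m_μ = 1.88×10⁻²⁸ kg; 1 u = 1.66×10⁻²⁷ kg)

T = 2πm/(qB) is independent of speed, so T₂/T₁ = (m₂/q₂)/(m₁/q₁).
T_{muon}/T_{alpha particle} = (1.88×10^-28/1e) / (6.64×10^-27/2e) = 0.0566.

ratio ≈ 0.0566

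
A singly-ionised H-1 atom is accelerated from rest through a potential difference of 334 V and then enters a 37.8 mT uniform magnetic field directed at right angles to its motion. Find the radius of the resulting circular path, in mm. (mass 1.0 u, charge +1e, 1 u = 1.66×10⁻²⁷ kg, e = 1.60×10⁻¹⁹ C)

The kinetic energy gained is K = qV = (1×1.60×10^-19)(334) = 5.34×10^-17 J.
v = √(2K/m) = 2.54×10^5 m/s.
r = mv/(qB) = (1.66×10^-27)(2.54×10^5) / [(1×1.60×10^-19)(0.0378)] = 0.0696 m.

r ≈ 69.6 mm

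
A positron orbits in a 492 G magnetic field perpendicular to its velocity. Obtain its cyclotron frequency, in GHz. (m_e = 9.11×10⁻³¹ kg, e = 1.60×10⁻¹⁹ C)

f = qB/(2πm) = (1×1.60×10^-19)(0.0492) / [2π(9.11×10^-31)] = 1.38×10^9 Hz.

f ≈ 1.38 GHz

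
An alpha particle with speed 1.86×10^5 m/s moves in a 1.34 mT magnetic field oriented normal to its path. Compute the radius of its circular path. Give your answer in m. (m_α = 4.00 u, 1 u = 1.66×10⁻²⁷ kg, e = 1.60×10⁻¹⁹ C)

The magnetic force provides the centripetal force: qvB = mv²/r, so r = mv/(qB).
r = (6.64×10^-27 kg)(1.86×10^5 m/s) / [(2×1.60×10^-19 C)(1.34×10^-3 T)] = 2.88 m.

r ≈ 2.88 m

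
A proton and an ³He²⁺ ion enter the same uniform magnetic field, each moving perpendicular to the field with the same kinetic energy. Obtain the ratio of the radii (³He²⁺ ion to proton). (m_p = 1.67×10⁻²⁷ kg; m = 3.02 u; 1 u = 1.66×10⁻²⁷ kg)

ratio ≈ 0.866

r = √(2mK)/(qB) ⇒ at equal K, r ∝ √m/q.
r_{³He²⁺ ion}/r_{proton} = 0.866.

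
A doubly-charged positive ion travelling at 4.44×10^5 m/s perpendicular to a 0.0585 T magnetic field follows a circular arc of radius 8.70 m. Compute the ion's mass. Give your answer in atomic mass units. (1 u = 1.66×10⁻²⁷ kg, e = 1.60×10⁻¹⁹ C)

qvB = mv²/r ⇒ m = qBr/v.
m = (2×1.60×10^-19)(0.0585)(8.70) / (4.44×10^5) = 3.67×10^-25 kg = 221 u.

m ≈ 221 u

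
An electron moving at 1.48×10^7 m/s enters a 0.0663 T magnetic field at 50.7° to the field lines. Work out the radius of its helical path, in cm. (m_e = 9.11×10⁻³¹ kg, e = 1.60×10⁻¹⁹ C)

r ≈ 0.0984 cm

Only the perpendicular component v⊥ = v sin50.7° = 1.15×10^7 m/s is bent by the field.
r = m v⊥ /(qB) = (9.11×10^-31)(1.15×10^7) / [(1×1.60×10^-19)(0.0663)] = 9.84×10^-4 m.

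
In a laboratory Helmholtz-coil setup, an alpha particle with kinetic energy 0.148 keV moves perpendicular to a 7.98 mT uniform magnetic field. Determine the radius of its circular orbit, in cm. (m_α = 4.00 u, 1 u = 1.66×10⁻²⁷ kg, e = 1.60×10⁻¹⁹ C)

r ≈ 22.0 cm

Convert the energy: K = 0.148 keV = 2.37×10^-17 J.
v = √(2K/m) = √(2·2.37×10^-17/6.64×10^-27) = 8.45×10^4 m/s.
r = mv/(qB) = (6.64×10^-27)(8.45×10^4) / [(2×1.60×10^-19)(7.98×10^-3)] = 0.220 m.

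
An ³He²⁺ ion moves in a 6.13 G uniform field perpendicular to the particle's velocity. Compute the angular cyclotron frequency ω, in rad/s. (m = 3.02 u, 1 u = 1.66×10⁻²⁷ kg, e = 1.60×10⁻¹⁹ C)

ω ≈ 3.91×10^4 rad/s

ω = qB/m = (2×1.60×10^-19)(6.13×10^-4) / (5.01×10^-27) = 3.91×10^4 rad/s.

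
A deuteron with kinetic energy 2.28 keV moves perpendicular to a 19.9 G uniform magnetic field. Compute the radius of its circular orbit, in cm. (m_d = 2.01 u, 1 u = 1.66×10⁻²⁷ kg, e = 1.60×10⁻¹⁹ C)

Convert the energy: K = 2.28 keV = 3.65×10^-16 J.
v = √(2K/m) = √(2·3.65×10^-16/3.34×10^-27) = 4.68×10^5 m/s.
r = mv/(qB) = (3.34×10^-27)(4.68×10^5) / [(1×1.60×10^-19)(1.99×10^-3)] = 4.90 m.

r ≈ 490 cm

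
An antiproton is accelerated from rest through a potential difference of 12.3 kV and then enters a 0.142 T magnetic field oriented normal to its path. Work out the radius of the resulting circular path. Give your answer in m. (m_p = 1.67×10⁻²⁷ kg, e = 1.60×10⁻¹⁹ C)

The kinetic energy gained is K = qV = (1×1.60×10^-19)(1.23×10^4) = 1.97×10^-15 J.
v = √(2K/m) = 1.54×10^6 m/s.
r = mv/(qB) = (1.67×10^-27)(1.54×10^6) / [(1×1.60×10^-19)(0.142)] = 0.113 m.

r ≈ 0.113 m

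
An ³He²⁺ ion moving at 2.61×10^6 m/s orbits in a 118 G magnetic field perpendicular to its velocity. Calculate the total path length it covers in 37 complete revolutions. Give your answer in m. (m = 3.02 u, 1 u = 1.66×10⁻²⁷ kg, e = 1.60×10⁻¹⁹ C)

r = mv/(qB) = 3.47 m, so one revolution covers 2πr = 21.8 m.
In 37 revolutions: L = 37·2πr = 806 m.

L ≈ 806 m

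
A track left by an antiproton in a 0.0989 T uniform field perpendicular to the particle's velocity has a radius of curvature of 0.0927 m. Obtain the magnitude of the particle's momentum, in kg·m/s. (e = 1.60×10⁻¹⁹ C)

p ≈ 1.47×10^-21 kg·m/s

Since qvB = mv²/r, the momentum p = mv = qBr.
p = (1×1.60×10^-19)(0.0989)(0.0927) = 1.47×10^-21 kg·m/s.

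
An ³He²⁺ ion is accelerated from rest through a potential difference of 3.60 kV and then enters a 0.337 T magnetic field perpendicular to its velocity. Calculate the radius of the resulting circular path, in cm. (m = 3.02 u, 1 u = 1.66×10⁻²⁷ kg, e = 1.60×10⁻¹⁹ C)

r ≈ 3.15 cm

The kinetic energy gained is K = qV = (2×1.60×10^-19)(3600) = 1.15×10^-15 J.
v = √(2K/m) = 6.78×10^5 m/s.
r = mv/(qB) = (5.01×10^-27)(6.78×10^5) / [(2×1.60×10^-19)(0.337)] = 0.0315 m.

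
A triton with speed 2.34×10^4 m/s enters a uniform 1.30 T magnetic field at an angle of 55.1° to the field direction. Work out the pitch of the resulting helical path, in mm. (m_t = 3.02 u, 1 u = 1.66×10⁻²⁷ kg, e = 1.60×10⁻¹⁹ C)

pitch ≈ 2.03 mm

The velocity component along B is v∥ = v cos55.1° = 1.34×10^4 m/s.
The cyclotron period T = 2πm/(qB) = 1.51×10^-7 s is set by m, q, B alone.
Pitch = v∥·T = (1.34×10^4)(1.51×10^-7) = 2.03×10^-3 m.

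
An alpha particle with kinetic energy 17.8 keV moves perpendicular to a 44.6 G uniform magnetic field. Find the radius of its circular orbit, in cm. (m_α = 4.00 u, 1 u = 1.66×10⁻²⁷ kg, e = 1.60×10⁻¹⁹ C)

Convert the energy: K = 17.8 keV = 2.85×10^-15 J.
v = √(2K/m) = √(2·2.85×10^-15/6.64×10^-27) = 9.26×10^5 m/s.
r = mv/(qB) = (6.64×10^-27)(9.26×10^5) / [(2×1.60×10^-19)(4.46×10^-3)] = 4.31 m.

r ≈ 431 cm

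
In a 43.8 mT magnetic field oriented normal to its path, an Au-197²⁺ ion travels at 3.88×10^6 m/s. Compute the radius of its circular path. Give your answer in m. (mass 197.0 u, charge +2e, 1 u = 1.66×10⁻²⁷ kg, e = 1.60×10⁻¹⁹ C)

The magnetic force provides the centripetal force: qvB = mv²/r, so r = mv/(qB).
r = (3.27×10^-25 kg)(3.88×10^6 m/s) / [(2×1.60×10^-19 C)(0.0438 T)] = 90.5 m.

r ≈ 90.5 m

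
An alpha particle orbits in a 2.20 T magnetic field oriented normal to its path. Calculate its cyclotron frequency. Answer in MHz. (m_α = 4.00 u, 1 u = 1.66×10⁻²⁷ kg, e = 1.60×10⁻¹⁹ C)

f ≈ 16.9 MHz

f = qB/(2πm) = (2×1.60×10^-19)(2.20) / [2π(6.64×10^-27)] = 1.69×10^7 Hz.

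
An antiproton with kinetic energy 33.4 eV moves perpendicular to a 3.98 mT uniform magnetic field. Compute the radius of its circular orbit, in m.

Convert the energy: K = 33.4 eV = 5.34×10^-18 J.
v = √(2K/m) = √(2·5.34×10^-18/1.67×10^-27) = 8.00×10^4 m/s.
r = mv/(qB) = (1.67×10^-27)(8.00×10^4) / [(1×1.60×10^-19)(3.98×10^-3)] = 0.210 m.

r ≈ 0.210 m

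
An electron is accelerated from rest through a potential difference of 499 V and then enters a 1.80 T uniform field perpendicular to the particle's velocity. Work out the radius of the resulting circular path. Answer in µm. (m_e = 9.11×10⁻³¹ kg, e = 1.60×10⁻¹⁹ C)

r ≈ 41.9 µm

The kinetic energy gained is K = qV = (1×1.60×10^-19)(499) = 7.98×10^-17 J.
v = √(2K/m) = 1.32×10^7 m/s.
r = mv/(qB) = (9.11×10^-31)(1.32×10^7) / [(1×1.60×10^-19)(1.80)] = 4.19×10^-5 m.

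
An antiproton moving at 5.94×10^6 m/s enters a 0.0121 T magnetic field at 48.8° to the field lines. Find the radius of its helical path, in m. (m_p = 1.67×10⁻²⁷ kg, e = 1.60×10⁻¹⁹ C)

r ≈ 3.86 m

Only the perpendicular component v⊥ = v sin48.8° = 4.47×10^6 m/s is bent by the field.
r = m v⊥ /(qB) = (1.67×10^-27)(4.47×10^6) / [(1×1.60×10^-19)(0.0121)] = 3.86 m.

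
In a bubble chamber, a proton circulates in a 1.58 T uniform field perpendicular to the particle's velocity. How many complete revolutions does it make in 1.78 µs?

N = 42

T = 2πm/(qB) = 2π(1.67×10^-27) / [(1×1.60×10^-19)(1.58)] = 4.1507×10^-8 s.
N = t/T = 1.78×10^-6 / 4.1507×10^-8 ≈ 42.88, so 42 complete revolutions.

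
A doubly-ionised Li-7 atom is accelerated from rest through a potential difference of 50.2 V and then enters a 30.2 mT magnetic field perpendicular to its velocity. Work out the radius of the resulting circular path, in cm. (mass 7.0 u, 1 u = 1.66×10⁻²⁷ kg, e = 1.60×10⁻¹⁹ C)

The kinetic energy gained is K = qV = (2×1.60×10^-19)(50.2) = 1.61×10^-17 J.
v = √(2K/m) = 5.26×10^4 m/s.
r = mv/(qB) = (1.16×10^-26)(5.26×10^4) / [(2×1.60×10^-19)(0.0302)] = 0.0632 m.

r ≈ 6.32 cm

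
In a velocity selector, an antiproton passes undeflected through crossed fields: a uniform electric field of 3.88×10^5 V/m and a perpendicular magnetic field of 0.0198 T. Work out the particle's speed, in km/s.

For zero net force, qE = qvB, so v = E/B.
v = (3.88×10^5) / (0.0198) = 1.96×10^7 m/s.

v ≈ 19600 km/s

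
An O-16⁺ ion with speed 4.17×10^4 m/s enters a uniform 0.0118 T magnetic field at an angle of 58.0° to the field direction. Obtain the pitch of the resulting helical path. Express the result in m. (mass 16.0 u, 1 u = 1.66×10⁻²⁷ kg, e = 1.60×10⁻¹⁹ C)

pitch ≈ 1.95 m

The velocity component along B is v∥ = v cos58.0° = 2.21×10^4 m/s.
The cyclotron period T = 2πm/(qB) = 8.84×10^-5 s is set by m, q, B alone.
Pitch = v∥·T = (2.21×10^4)(8.84×10^-5) = 1.95 m.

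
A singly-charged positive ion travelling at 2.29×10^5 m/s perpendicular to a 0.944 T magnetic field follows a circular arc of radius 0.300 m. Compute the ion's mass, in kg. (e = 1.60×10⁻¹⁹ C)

qvB = mv²/r ⇒ m = qBr/v.
m = (1×1.60×10^-19)(0.944)(0.300) / (2.29×10^5) = 1.98×10^-25 kg.

m ≈ 1.98×10^-25 kg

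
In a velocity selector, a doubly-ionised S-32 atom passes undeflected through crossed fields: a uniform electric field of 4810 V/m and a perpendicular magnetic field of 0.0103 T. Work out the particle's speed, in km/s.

For zero net force, qE = qvB, so v = E/B.
v = (4810) / (0.0103) = 4.67×10^5 m/s.

v ≈ 467 km/s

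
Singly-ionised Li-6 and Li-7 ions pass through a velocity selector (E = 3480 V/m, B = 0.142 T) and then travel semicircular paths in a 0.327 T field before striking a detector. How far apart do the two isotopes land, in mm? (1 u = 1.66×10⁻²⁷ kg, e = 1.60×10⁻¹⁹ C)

Both emerge at v = E/B₁ = 2.45×10^4 m/s.
r = mv/(qB₂), so r₁ = 4.665×10^-3 m and r₂ = 5.443×10^-3 m, giving Δr = 7.78×10^-4 m.
After a semicircle each ion lands a diameter 2r from the entry slit, so the separation is 2Δr = 1.56×10^-3 m.

Δd ≈ 1.56 mm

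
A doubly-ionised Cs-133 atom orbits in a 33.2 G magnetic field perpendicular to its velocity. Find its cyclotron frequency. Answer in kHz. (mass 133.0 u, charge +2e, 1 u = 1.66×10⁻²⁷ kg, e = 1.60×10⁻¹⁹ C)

f = qB/(2πm) = (2×1.60×10^-19)(3.32×10^-3) / [2π(2.21×10^-25)] = 766 Hz.

f ≈ 0.766 kHz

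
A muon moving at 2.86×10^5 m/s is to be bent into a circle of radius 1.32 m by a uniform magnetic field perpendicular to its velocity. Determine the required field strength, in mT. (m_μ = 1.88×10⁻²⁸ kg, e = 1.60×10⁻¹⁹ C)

qvB = mv²/r gives B = mv/(qr).
B = (1.88×10^-28)(2.86×10^5) / [(1×1.60×10^-19)(1.32)] = 2.55×10^-4 T.

B ≈ 0.255 mT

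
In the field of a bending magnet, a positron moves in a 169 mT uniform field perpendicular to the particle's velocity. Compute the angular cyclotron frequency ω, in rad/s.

ω = qB/m = (1×1.60×10^-19)(0.169) / (9.11×10^-31) = 2.97×10^10 rad/s.

ω ≈ 2.97×10^10 rad/s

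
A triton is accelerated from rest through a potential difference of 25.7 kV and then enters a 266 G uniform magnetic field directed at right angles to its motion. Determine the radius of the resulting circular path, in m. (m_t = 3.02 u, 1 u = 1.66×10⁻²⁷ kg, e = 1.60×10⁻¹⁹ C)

The kinetic energy gained is K = qV = (1×1.60×10^-19)(2.57×10^4) = 4.11×10^-15 J.
v = √(2K/m) = 1.28×10^6 m/s.
r = mv/(qB) = (5.01×10^-27)(1.28×10^6) / [(1×1.60×10^-19)(0.0266)] = 1.51 m.

r ≈ 1.51 m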